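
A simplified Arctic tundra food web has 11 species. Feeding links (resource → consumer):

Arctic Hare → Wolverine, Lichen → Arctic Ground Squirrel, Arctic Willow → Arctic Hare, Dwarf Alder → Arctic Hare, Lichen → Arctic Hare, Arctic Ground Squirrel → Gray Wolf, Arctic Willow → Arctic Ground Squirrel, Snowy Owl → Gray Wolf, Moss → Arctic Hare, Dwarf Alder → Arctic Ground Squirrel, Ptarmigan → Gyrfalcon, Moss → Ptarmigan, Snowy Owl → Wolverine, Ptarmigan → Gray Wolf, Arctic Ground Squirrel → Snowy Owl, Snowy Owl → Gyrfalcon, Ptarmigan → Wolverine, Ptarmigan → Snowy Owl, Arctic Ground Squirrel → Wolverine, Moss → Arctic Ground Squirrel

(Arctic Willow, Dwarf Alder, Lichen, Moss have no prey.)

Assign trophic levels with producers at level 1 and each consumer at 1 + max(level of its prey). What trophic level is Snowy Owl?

Moss is a producer → level 1.
Ptarmigan eats Moss → level 2.
Snowy Owl eats Ptarmigan (level 2); other prey at levels: Arctic Ground Squirrel 2 → level 3.

Trophic level 3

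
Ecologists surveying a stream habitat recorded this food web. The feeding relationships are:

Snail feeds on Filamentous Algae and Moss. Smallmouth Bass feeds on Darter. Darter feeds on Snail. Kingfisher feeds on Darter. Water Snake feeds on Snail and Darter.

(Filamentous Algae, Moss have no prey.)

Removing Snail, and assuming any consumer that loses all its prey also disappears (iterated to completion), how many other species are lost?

4

Remove Snail.
Round 1: Darter (all prey gone) → extinct.
Round 2: Kingfisher (all prey gone), Smallmouth Bass (all prey gone), Water Snake (all prey gone) → extinct.
No further losses. Total secondary extinctions: 4.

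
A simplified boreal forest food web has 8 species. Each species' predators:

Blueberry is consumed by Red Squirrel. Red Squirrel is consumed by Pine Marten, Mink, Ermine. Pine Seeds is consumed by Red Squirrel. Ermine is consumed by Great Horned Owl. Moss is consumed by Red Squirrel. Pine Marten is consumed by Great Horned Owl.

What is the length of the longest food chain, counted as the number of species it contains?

One longest chain: Moss → Red Squirrel → Pine Marten → Great Horned Owl.
It has 4 species and 3 links.

4 species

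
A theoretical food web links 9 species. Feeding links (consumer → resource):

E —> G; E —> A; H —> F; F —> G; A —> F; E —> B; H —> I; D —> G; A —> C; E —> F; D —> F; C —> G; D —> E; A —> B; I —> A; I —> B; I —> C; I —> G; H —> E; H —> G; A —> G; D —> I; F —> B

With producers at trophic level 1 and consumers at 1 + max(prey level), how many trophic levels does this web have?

5

Producers (level 1): G, B.
G → F → A → E → H gives H level 5.
No species has a prey at level 5, so no species reaches level 6.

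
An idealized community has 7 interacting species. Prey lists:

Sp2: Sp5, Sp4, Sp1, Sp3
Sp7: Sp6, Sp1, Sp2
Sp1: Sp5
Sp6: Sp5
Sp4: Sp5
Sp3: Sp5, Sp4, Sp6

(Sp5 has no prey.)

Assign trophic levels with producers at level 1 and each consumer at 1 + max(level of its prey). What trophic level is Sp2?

Trophic level 4

Sp5 is a producer → level 1.
Sp4 eats Sp5 → level 2.
Sp3 eats Sp4 (level 2); other prey at levels: Sp5 1, Sp6 2 → level 3.
Sp2 eats Sp3 (level 3); other prey at levels: Sp5 1, Sp4 2, Sp1 2 → level 4.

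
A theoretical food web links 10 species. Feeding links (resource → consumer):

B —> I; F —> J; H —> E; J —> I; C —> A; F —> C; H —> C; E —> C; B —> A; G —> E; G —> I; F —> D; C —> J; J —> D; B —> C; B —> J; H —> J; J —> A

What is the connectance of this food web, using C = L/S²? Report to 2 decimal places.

The web has S = 10 species and L = 18 feeding links.
C = L / S² = 18 / 100 = 0.1800 ≈ 0.18.

C = 0.18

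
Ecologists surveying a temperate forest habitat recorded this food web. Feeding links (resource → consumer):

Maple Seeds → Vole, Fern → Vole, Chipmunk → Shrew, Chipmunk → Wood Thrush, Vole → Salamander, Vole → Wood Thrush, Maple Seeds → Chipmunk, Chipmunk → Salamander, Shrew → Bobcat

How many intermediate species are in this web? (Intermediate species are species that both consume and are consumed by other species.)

3

Intermediate species (has both prey and predators): Chipmunk, Vole, Shrew.
Count: 3.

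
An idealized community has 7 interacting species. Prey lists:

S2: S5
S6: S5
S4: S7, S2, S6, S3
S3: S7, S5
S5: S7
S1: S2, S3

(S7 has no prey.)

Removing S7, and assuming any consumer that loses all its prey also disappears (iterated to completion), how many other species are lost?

6

Remove S7.
Round 1: S5 (all prey gone) → extinct.
Round 2: S2 (all prey gone), S6 (all prey gone), S3 (all prey gone) → extinct.
Round 3: S4 (all prey gone), S1 (all prey gone) → extinct.
No further losses. Total secondary extinctions: 6.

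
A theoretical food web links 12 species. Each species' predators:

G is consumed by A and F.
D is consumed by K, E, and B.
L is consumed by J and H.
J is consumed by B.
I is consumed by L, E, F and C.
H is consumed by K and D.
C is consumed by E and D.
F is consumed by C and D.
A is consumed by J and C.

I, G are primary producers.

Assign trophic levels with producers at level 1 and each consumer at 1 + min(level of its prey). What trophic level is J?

Trophic level 3

I is a producer → level 1.
L eats I → level 2.
J eats L → level 3.
No prey of J is below level 2, so 3 is the minimum.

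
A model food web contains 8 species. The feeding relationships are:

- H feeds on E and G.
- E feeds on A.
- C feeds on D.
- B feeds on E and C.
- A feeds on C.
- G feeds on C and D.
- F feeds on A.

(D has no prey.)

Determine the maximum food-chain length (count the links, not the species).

4 links

One longest chain: D → C → A → E → H.
It has 5 species and 4 links.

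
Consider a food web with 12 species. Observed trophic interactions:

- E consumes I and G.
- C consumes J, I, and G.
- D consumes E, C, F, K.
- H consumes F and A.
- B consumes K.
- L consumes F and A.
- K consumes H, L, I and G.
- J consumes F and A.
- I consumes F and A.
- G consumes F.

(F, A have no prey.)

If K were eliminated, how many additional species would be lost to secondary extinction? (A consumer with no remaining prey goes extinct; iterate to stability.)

Remove K.
Round 1: B (all prey gone) → extinct.
No further losses. Total secondary extinctions: 1.

1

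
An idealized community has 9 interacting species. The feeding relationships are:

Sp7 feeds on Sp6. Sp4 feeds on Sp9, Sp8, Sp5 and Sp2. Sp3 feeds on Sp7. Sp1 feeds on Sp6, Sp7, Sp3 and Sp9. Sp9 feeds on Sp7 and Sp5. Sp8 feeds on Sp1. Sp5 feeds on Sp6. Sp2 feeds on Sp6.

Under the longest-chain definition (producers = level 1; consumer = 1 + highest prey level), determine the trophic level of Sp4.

Sp6 is a producer → level 1.
Sp7 eats Sp6 → level 2.
Sp3 eats Sp7 → level 3.
Sp1 eats Sp3 (level 3); other prey at levels: Sp6 1, Sp7 2, Sp9 3 → level 4.
Sp8 eats Sp1 → level 5.
Sp4 eats Sp8 (level 5); other prey at levels: Sp2 2, Sp5 2, Sp9 3 → level 6.

Trophic level 6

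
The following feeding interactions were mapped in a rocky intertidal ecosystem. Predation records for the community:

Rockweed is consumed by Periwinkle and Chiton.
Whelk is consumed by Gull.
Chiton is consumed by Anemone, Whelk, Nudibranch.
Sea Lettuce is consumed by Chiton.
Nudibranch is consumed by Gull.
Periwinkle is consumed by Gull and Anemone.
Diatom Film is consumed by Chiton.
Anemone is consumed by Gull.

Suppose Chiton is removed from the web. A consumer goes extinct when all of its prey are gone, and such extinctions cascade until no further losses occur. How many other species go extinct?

Remove Chiton.
Round 1: Nudibranch (all prey gone), Whelk (all prey gone) → extinct.
No further losses. Total secondary extinctions: 2.

2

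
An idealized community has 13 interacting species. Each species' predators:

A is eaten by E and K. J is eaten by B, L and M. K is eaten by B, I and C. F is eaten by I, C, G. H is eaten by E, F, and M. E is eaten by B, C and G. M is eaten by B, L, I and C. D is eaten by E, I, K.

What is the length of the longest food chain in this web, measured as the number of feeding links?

One longest chain: D → E → B.
It has 3 species and 2 links.

2 links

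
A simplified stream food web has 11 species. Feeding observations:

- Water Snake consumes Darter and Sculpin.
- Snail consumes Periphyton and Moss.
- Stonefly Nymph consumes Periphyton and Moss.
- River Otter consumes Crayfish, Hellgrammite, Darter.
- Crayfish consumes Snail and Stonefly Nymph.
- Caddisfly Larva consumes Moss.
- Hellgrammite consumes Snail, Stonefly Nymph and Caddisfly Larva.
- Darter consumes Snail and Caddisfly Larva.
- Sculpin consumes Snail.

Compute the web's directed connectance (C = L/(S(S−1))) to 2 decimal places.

C = 0.16

The web has S = 11 species and L = 18 feeding links.
C = L / (S(S−1)) = 18 / 110 = 0.1636 ≈ 0.16.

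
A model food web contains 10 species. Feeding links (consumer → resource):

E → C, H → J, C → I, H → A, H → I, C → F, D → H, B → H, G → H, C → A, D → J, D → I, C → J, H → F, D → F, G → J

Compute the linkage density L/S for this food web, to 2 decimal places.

There are L = 16 links among S = 10 species.
L/S = 16/10 = 1.6000 ≈ 1.60.

L/S = 1.60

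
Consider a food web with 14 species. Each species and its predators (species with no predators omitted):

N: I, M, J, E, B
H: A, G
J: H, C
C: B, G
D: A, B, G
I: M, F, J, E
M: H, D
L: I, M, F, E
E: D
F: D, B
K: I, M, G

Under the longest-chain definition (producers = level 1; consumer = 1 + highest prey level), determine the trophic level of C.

Trophic level 4

K is a producer → level 1.
I eats K (level 1); other prey at levels: N 1, L 1 → level 2.
J eats I (level 2); other prey at levels: N 1 → level 3.
C eats J → level 4.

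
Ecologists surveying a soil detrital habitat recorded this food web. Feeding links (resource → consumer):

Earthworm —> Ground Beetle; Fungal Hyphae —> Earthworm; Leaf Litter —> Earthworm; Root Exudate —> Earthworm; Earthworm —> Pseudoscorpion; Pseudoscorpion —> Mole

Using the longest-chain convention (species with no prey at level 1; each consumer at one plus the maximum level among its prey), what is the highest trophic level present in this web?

4

Basal resources (level 1): Fungal Hyphae, Root Exudate, Leaf Litter.
Fungal Hyphae → Earthworm → Pseudoscorpion → Mole gives Mole level 4.
No species has a prey at level 4, so no species reaches level 5.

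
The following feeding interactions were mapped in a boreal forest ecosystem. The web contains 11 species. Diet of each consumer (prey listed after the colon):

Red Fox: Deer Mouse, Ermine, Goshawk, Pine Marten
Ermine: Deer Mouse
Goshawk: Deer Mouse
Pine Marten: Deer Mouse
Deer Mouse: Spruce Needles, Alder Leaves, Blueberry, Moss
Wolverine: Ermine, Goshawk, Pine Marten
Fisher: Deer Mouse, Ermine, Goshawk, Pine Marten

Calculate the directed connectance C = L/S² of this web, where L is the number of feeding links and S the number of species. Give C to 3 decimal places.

The web has S = 11 species and L = 18 feeding links.
C = L / S² = 18 / 121 = 0.1488 ≈ 0.149.

C = 0.149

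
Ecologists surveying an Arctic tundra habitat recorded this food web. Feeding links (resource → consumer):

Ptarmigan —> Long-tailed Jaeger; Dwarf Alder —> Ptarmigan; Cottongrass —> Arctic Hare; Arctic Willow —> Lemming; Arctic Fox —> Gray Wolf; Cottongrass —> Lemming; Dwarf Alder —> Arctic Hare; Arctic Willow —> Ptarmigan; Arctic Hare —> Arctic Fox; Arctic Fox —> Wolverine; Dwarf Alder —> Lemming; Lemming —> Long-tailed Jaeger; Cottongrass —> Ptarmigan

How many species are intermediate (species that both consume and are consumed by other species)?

Intermediate species (has both prey and predators): Arctic Hare, Ptarmigan, Lemming, Arctic Fox.
Count: 4.

4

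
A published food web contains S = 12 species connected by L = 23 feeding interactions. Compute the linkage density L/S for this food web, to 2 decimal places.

L/S = 1.92

There are L = 23 links among S = 12 species.
L/S = 23/12 = 1.9167 ≈ 1.92.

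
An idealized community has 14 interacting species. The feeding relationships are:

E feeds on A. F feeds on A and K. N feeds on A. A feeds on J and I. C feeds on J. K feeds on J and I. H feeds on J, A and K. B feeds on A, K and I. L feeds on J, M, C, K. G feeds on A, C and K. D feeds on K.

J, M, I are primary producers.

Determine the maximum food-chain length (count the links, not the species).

2 links

One longest chain: J → K → G.
It has 3 species and 2 links.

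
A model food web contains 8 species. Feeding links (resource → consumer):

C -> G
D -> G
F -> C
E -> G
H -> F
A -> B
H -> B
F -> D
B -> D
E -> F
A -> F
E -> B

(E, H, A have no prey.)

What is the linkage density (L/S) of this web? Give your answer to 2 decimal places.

L/S = 1.50

There are L = 12 links among S = 8 species.
L/S = 12/8 = 1.5000 ≈ 1.50.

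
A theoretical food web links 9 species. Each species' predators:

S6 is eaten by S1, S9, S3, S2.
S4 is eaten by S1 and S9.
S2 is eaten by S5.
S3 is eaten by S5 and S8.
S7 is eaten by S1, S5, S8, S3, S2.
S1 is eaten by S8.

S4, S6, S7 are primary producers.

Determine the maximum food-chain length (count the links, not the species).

One longest chain: S6 → S3 → S8.
It has 3 species and 2 links.

2 links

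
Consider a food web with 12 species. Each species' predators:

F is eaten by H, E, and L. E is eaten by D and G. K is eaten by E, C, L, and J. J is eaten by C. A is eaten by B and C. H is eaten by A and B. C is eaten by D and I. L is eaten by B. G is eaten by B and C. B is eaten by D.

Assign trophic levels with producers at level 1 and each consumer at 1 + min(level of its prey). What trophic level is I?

K is a producer → level 1.
C eats K → level 2.
I eats C → level 3.
No prey of I is below level 2, so 3 is the minimum.

Trophic level 3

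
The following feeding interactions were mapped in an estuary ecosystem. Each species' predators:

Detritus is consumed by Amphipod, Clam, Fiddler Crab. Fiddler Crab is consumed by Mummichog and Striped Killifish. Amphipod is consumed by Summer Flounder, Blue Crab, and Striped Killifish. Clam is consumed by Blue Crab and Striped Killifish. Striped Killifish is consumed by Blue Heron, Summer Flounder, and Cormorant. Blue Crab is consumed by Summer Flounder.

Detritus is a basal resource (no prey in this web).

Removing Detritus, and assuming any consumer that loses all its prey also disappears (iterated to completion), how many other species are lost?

9

Remove Detritus.
Round 1: Clam (all prey gone), Fiddler Crab (all prey gone), Amphipod (all prey gone) → extinct.
Round 2: Blue Crab (all prey gone), Striped Killifish (all prey gone), Mummichog (all prey gone) → extinct.
Round 3: Blue Heron (all prey gone), Summer Flounder (all prey gone), Cormorant (all prey gone) → extinct.
No further losses. Total secondary extinctions: 9.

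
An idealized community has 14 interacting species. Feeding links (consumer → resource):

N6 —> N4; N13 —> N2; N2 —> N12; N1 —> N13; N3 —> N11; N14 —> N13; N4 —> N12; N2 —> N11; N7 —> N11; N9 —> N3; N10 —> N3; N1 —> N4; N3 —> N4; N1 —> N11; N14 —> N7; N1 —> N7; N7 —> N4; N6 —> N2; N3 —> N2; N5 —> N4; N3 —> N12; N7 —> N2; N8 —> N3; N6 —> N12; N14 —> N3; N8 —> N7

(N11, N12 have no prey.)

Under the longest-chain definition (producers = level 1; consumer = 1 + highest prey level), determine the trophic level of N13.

Trophic level 3

N11 is a producer → level 1.
N2 eats N11 (level 1); other prey at levels: N12 1 → level 2.
N13 eats N2 → level 3.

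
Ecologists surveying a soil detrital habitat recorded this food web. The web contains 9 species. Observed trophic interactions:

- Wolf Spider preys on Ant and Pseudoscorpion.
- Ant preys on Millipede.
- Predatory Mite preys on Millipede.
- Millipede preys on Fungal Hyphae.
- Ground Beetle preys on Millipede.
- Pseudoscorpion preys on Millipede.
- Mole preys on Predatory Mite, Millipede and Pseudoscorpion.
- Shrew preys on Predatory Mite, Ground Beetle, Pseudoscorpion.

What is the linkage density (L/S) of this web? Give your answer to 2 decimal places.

L/S = 1.44

There are L = 13 links among S = 9 species.
L/S = 13/9 = 1.4444 ≈ 1.44.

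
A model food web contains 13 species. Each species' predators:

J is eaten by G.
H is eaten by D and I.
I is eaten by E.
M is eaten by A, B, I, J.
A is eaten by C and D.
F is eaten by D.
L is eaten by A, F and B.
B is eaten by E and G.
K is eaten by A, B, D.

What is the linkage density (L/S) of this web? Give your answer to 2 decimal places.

L/S = 1.46

There are L = 19 links among S = 13 species.
L/S = 19/13 = 1.4615 ≈ 1.46.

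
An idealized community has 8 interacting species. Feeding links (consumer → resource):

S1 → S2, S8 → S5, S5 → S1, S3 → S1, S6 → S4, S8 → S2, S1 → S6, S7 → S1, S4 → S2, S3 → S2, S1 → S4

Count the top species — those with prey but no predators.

3

Top species (has prey, but nothing eats it): S7, S3, S8.
Count: 3.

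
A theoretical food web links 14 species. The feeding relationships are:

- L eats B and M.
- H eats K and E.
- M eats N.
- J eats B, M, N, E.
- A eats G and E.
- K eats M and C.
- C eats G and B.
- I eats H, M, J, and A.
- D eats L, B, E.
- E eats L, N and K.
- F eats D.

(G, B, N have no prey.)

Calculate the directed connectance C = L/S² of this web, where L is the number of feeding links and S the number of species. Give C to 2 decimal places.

The web has S = 14 species and L = 26 feeding links.
C = L / S² = 26 / 196 = 0.1327 ≈ 0.13.

C = 0.13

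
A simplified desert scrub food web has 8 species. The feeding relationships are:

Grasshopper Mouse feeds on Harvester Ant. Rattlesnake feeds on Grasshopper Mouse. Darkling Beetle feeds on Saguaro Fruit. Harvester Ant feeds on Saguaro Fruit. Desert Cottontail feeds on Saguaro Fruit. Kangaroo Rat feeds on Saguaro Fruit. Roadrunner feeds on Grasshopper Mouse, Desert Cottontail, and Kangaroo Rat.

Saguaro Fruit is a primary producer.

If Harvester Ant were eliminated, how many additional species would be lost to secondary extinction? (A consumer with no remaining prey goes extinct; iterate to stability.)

Remove Harvester Ant.
Round 1: Grasshopper Mouse (all prey gone) → extinct.
Round 2: Rattlesnake (all prey gone) → extinct.
No further losses. Total secondary extinctions: 2.

2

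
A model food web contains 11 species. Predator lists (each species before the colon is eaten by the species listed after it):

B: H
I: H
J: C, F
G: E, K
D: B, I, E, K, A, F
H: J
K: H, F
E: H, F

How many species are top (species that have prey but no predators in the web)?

3

Top species (has prey, but nothing eats it): A, C, F.
Count: 3.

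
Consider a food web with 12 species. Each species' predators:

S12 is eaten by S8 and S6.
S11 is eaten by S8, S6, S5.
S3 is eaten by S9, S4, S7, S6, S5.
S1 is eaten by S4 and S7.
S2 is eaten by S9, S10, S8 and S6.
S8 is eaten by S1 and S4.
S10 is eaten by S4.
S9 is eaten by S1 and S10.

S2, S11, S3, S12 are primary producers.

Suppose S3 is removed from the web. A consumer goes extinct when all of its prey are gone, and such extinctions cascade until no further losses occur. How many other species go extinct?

Remove S3.
Every predator of it retains at least one other prey: S6 still has S2, S11, S12; S5 still has S11; S9 still has S2; S4 still has S8, S10, S1; S7 still has S1.
No consumer loses all prey, so no secondary extinctions occur.

0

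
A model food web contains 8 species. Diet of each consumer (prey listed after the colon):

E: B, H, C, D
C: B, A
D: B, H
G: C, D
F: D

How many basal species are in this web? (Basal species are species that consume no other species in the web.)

Basal species (no prey listed): B, H, A.
Count: 3.

3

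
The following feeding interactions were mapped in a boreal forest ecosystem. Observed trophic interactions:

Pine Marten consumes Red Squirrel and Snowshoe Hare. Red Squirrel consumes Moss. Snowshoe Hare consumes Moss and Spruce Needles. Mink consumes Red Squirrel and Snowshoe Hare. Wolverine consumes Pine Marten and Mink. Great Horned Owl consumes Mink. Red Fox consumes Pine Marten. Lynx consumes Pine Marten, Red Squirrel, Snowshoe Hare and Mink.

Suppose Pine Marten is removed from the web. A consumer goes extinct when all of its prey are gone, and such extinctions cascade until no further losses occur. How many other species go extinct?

Remove Pine Marten.
Round 1: Red Fox (all prey gone) → extinct.
No further losses. Total secondary extinctions: 1.

1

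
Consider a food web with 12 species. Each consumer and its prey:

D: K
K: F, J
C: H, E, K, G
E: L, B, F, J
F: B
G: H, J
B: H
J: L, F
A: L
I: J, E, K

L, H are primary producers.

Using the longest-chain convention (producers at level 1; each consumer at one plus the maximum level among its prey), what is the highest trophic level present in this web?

Producers (level 1): L, H.
H → B → F → J → K → D gives D level 6.
No species has a prey at level 6, so no species reaches level 7.

6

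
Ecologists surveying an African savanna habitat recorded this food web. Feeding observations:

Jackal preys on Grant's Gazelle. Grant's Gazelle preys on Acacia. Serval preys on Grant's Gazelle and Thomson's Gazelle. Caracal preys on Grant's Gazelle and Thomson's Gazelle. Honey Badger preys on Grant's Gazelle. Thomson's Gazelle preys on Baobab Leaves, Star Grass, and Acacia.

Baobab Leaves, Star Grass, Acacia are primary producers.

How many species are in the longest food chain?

One longest chain: Acacia → Grant's Gazelle → Caracal.
It has 3 species and 2 links.

3 species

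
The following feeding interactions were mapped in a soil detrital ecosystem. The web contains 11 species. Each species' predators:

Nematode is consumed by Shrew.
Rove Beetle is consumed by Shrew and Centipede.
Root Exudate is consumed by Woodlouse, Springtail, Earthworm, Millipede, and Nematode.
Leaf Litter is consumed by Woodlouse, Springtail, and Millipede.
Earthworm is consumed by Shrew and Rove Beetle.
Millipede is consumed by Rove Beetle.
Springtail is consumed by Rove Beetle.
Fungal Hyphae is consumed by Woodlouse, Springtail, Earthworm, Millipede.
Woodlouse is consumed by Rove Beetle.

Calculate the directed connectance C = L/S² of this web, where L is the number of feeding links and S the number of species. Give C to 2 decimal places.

The web has S = 11 species and L = 20 feeding links.
C = L / S² = 20 / 121 = 0.1653 ≈ 0.17.

C = 0.17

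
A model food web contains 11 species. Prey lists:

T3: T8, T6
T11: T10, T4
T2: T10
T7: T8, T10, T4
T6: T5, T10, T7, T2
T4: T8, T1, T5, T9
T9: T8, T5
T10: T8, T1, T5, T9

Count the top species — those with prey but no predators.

2

Top species (has prey, but nothing eats it): T11, T3.
Count: 2.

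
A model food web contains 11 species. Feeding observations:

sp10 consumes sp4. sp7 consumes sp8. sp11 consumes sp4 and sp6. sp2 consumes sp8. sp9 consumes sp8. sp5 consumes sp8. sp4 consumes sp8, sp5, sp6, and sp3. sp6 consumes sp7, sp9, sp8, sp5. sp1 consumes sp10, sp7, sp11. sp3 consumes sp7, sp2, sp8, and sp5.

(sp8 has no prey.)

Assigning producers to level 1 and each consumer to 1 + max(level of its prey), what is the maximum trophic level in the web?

Producers (level 1): sp8.
sp8 → sp5 → sp6 → sp4 → sp11 → sp1 gives sp1 level 6.
No species has a prey at level 6, so no species reaches level 7.

6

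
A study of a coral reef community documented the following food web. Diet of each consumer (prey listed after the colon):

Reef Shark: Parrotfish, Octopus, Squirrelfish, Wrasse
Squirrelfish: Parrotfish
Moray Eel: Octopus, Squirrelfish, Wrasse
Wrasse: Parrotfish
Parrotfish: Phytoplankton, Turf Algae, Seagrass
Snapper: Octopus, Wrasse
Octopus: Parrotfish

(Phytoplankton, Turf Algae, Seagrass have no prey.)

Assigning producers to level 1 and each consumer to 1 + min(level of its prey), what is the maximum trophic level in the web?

4

Producers (level 1): Phytoplankton, Turf Algae, Seagrass.
Following each consumer down to its lowest-level prey: Phytoplankton → Parrotfish → Octopus → Moray Eel (levels 1 through 4).
All prey of Moray Eel (Octopus 3, Squirrelfish 3, Wrasse 3) are at level 3 or above, so Moray Eel is at level 1 + 3 = 4.
Every consumer has at least one prey at level 3 or below, so none exceeds level 4.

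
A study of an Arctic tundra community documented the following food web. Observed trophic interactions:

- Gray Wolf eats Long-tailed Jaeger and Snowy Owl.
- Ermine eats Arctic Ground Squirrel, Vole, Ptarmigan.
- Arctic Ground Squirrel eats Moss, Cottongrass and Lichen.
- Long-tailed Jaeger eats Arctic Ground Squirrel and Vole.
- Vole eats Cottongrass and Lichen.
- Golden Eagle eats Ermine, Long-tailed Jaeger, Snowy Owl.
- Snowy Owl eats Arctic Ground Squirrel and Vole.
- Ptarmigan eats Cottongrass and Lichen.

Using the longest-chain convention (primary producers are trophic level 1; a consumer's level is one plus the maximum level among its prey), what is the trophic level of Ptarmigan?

Trophic level 2

Lichen is a producer → level 1.
Ptarmigan eats Lichen (level 1); other prey at levels: Cottongrass 1 → level 2.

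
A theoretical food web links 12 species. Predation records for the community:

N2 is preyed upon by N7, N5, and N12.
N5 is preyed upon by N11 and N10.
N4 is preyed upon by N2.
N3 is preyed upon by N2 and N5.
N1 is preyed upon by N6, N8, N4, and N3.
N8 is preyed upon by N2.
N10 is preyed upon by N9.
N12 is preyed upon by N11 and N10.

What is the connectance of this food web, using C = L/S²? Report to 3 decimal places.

C = 0.111

The web has S = 12 species and L = 16 feeding links.
C = L / S² = 16 / 144 = 0.1111 ≈ 0.111.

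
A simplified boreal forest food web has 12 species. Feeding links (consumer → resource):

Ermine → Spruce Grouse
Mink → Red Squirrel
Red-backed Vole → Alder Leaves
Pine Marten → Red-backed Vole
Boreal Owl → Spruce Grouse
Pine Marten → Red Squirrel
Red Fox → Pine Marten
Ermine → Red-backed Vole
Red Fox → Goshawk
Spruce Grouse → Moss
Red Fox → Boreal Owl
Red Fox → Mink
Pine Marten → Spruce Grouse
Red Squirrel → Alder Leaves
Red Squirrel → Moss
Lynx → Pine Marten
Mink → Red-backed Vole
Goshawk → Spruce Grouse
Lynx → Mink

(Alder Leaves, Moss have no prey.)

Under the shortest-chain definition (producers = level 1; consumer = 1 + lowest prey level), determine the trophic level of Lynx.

Trophic level 4

Alder Leaves is a producer → level 1.
Red-backed Vole eats Alder Leaves → level 2.
Mink eats Red-backed Vole → level 3.
Lynx eats Mink → level 4.
No prey of Lynx is below level 3, so 4 is the minimum.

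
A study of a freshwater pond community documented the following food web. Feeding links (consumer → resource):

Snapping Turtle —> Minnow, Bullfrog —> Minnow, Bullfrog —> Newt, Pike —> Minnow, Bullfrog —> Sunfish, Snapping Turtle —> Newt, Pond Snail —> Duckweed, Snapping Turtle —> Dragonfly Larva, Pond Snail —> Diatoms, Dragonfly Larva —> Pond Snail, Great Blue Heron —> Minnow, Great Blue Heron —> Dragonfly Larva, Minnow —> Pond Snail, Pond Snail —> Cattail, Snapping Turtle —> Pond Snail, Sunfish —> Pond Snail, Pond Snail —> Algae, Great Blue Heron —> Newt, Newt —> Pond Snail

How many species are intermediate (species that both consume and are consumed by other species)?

5

Intermediate species (has both prey and predators): Pond Snail, Newt, Sunfish, Dragonfly Larva, Minnow.
Count: 5.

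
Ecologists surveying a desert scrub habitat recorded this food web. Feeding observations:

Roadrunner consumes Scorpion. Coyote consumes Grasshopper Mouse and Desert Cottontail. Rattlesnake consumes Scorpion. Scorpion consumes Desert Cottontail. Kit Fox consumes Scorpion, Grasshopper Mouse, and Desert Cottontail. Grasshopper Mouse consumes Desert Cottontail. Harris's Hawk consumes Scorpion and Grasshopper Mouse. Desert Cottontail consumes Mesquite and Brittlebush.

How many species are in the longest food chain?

One longest chain: Brittlebush → Desert Cottontail → Grasshopper Mouse → Kit Fox.
It has 4 species and 3 links.

4 species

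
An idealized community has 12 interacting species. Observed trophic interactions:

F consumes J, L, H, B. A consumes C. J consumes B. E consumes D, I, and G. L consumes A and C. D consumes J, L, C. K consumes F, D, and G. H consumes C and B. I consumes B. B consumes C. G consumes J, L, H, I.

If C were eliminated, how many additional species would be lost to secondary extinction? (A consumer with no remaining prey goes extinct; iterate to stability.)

Remove C.
Round 1: A (all prey gone), B (all prey gone) → extinct.
Round 2: J (all prey gone), L (all prey gone), H (all prey gone), I (all prey gone) → extinct.
Round 3: G (all prey gone), F (all prey gone), D (all prey gone) → extinct.
Round 4: E (all prey gone), K (all prey gone) → extinct.
No further losses. Total secondary extinctions: 11.

11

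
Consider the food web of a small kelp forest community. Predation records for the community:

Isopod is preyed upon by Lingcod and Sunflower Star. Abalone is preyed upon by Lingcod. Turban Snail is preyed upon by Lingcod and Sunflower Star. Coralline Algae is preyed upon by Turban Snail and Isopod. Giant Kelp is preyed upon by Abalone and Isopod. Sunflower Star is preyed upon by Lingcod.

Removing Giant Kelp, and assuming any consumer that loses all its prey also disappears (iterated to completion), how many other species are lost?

1

Remove Giant Kelp.
Round 1: Abalone (all prey gone) → extinct.
No further losses. Total secondary extinctions: 1.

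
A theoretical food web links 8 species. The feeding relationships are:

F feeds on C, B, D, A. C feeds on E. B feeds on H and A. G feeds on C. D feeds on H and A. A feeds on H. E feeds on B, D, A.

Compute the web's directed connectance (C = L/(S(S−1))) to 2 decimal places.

C = 0.25

The web has S = 8 species and L = 14 feeding links.
C = L / (S(S−1)) = 14 / 56 = 0.2500 ≈ 0.25.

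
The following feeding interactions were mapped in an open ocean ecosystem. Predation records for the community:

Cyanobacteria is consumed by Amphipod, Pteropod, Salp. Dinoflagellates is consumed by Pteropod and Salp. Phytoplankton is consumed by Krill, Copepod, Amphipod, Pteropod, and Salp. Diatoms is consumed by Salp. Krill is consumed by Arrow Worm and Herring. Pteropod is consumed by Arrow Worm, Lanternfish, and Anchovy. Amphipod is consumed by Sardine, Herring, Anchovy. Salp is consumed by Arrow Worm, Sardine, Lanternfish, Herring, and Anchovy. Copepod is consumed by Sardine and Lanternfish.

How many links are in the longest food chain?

2 links

One longest chain: Dinoflagellates → Salp → Lanternfish.
It has 3 species and 2 links.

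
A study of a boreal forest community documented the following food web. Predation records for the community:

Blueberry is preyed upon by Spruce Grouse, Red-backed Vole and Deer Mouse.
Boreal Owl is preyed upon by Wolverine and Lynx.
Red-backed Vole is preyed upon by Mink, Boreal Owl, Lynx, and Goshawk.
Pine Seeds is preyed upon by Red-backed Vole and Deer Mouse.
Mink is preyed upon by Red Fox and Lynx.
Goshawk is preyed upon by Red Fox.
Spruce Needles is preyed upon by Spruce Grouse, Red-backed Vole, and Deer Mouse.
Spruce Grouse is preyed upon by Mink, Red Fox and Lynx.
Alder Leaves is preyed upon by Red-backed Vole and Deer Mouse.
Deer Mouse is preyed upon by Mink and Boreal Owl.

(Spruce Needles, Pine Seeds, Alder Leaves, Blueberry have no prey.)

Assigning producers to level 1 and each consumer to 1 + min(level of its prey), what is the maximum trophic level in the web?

4

Producers (level 1): Spruce Needles, Pine Seeds, Alder Leaves, Blueberry.
Following each consumer down to its lowest-level prey: Spruce Needles → Red-backed Vole → Boreal Owl → Wolverine (levels 1 through 4).
All prey of Wolverine (Boreal Owl 3) are at level 3 or above, so Wolverine is at level 1 + 3 = 4.
Every consumer has at least one prey at level 3 or below, so none exceeds level 4.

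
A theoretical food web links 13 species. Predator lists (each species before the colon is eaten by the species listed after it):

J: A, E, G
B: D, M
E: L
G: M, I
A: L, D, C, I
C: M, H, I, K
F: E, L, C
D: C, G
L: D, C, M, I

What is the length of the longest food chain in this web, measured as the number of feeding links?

5 links

One longest chain: J → A → L → D → G → M.
It has 6 species and 5 links.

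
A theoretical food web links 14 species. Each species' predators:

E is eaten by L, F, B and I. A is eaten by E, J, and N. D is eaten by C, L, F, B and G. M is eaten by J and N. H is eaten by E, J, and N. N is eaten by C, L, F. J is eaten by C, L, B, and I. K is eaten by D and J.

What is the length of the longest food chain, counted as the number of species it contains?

3 species

One longest chain: A → E → I.
It has 3 species and 2 links.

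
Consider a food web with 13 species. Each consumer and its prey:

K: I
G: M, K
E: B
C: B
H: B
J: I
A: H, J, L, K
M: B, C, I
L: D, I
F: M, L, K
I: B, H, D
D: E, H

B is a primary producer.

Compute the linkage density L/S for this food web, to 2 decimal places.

There are L = 24 links among S = 13 species.
L/S = 24/13 = 1.8462 ≈ 1.85.

L/S = 1.85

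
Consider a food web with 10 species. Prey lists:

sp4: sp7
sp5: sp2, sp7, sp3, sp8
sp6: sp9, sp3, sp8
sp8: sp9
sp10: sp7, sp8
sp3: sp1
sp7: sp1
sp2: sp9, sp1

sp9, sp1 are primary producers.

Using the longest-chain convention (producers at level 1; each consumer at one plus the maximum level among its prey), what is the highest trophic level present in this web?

3

Producers (level 1): sp9, sp1.
sp1 → sp7 → sp4 gives sp4 level 3.
No species has a prey at level 3, so no species reaches level 4.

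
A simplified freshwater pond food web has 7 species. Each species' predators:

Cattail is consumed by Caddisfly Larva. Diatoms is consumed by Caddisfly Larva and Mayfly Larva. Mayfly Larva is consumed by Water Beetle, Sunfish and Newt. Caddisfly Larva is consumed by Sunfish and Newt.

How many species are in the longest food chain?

3 species

One longest chain: Cattail → Caddisfly Larva → Newt.
It has 3 species and 2 links.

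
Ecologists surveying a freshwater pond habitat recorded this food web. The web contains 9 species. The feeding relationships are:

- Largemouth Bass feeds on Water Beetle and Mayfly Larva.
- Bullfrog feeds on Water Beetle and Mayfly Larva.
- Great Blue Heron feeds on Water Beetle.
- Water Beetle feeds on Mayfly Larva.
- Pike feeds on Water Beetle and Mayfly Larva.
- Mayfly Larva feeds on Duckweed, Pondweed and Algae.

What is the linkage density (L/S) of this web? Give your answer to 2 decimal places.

There are L = 11 links among S = 9 species.
L/S = 11/9 = 1.2222 ≈ 1.22.

L/S = 1.22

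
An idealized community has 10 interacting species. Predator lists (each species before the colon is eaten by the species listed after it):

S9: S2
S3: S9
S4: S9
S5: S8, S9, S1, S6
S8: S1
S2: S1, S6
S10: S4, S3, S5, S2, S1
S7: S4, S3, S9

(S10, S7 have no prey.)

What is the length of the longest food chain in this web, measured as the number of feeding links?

4 links

One longest chain: S10 → S4 → S9 → S2 → S1.
It has 5 species and 4 links.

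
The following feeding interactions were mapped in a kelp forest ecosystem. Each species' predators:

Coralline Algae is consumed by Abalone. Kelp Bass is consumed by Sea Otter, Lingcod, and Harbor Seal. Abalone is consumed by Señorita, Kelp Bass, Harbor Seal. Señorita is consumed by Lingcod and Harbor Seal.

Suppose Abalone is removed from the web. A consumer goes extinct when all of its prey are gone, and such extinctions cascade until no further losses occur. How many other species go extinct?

5

Remove Abalone.
Round 1: Señorita (all prey gone), Kelp Bass (all prey gone) → extinct.
Round 2: Harbor Seal (all prey gone), Lingcod (all prey gone), Sea Otter (all prey gone) → extinct.
No further losses. Total secondary extinctions: 5.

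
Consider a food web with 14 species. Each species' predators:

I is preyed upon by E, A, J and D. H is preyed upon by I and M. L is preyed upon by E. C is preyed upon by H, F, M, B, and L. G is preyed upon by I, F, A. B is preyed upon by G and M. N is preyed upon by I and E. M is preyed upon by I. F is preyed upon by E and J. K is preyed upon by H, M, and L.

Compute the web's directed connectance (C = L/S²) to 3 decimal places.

C = 0.128

The web has S = 14 species and L = 25 feeding links.
C = L / S² = 25 / 196 = 0.1276 ≈ 0.128.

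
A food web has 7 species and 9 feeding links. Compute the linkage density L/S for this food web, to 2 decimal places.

L/S = 1.29

There are L = 9 links among S = 7 species.
L/S = 9/7 = 1.2857 ≈ 1.29.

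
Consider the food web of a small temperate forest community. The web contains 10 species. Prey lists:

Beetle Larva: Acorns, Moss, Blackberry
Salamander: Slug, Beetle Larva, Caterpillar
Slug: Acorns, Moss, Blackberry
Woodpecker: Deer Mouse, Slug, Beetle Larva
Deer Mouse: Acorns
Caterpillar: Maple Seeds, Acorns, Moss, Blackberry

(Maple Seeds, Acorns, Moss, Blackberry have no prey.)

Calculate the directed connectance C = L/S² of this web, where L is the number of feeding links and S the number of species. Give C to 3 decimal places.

The web has S = 10 species and L = 17 feeding links.
C = L / S² = 17 / 100 = 0.1700 ≈ 0.170.

C = 0.170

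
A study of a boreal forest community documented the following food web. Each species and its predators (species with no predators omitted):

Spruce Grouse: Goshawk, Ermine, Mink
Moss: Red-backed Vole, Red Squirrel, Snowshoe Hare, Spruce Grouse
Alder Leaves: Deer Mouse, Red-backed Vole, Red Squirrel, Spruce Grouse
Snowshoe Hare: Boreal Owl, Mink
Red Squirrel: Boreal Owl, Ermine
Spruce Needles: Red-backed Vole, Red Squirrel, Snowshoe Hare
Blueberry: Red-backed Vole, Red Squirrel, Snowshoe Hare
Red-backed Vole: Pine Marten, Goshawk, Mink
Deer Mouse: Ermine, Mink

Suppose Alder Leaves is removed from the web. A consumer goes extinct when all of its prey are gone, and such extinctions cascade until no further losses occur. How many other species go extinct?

1

Remove Alder Leaves.
Round 1: Deer Mouse (all prey gone) → extinct.
No further losses. Total secondary extinctions: 1.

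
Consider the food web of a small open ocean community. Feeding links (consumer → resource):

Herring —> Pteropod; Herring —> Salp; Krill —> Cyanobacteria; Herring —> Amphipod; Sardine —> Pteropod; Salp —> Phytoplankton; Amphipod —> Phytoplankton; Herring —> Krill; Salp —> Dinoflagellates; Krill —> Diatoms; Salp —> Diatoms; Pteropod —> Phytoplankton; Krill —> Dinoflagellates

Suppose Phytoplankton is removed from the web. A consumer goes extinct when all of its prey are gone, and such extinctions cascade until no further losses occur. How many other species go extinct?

3

Remove Phytoplankton.
Round 1: Amphipod (all prey gone), Pteropod (all prey gone) → extinct.
Round 2: Sardine (all prey gone) → extinct.
No further losses. Total secondary extinctions: 3.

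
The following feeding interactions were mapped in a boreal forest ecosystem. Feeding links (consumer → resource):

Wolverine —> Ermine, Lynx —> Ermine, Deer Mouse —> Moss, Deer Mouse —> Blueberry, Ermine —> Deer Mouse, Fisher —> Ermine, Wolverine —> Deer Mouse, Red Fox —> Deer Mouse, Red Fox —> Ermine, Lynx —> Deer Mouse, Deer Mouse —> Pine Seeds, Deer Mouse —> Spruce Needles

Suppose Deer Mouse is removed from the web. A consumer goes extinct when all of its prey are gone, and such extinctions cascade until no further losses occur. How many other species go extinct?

5

Remove Deer Mouse.
Round 1: Ermine (all prey gone) → extinct.
Round 2: Red Fox (all prey gone), Lynx (all prey gone), Fisher (all prey gone), Wolverine (all prey gone) → extinct.
No further losses. Total secondary extinctions: 5.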